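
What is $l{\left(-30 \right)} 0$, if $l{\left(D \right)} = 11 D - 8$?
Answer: $0$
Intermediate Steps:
$l{\left(D \right)} = -8 + 11 D$ ($l{\left(D \right)} = 11 D - 8 = -8 + 11 D$)
$l{\left(-30 \right)} 0 = \left(-8 + 11 \left(-30\right)\right) 0 = \left(-8 - 330\right) 0 = \left(-338\right) 0 = 0$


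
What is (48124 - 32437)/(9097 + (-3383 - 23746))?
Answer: -2241/2576 ≈ -0.86995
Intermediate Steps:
(48124 - 32437)/(9097 + (-3383 - 23746)) = 15687/(9097 - 27129) = 15687/(-18032) = 15687*(-1/18032) = -2241/2576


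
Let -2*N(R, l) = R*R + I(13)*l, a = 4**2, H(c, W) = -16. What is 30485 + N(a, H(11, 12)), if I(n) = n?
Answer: 30461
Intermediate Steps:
a = 16
N(R, l) = -13*l/2 - R**2/2 (N(R, l) = -(R*R + 13*l)/2 = -(R**2 + 13*l)/2 = -13*l/2 - R**2/2)
30485 + N(a, H(11, 12)) = 30485 + (-13/2*(-16) - 1/2*16**2) = 30485 + (104 - 1/2*256) = 30485 + (104 - 128) = 30485 - 24 = 30461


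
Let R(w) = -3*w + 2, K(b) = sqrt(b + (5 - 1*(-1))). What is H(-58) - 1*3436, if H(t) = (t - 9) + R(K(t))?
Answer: -3501 - 6*I*sqrt(13) ≈ -3501.0 - 21.633*I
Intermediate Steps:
K(b) = sqrt(6 + b) (K(b) = sqrt(b + (5 + 1)) = sqrt(b + 6) = sqrt(6 + b))
R(w) = 2 - 3*w
H(t) = -7 + t - 3*sqrt(6 + t) (H(t) = (t - 9) + (2 - 3*sqrt(6 + t)) = (-9 + t) + (2 - 3*sqrt(6 + t)) = -7 + t - 3*sqrt(6 + t))
H(-58) - 1*3436 = (-7 - 58 - 3*sqrt(6 - 58)) - 1*3436 = (-7 - 58 - 6*I*sqrt(13)) - 3436 = (-65 - 6*I*sqrt(13)) - 3436 = -3501 - 6*I*sqrt(13)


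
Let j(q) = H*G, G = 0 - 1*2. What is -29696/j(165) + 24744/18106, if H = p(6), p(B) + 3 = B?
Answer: 134456060/27159 ≈ 4950.7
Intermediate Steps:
p(B) = -3 + B
G = -2 (G = 0 - 2 = -2)
H = 3 (H = -3 + 6 = 3)
j(q) = -6 (j(q) = 3*(-2) = -6)
-29696/j(165) + 24744/18106 = -29696/(-6) + 24744/18106 = -29696*(-⅙) + 24744*(1/18106) = 14848/3 + 12372/9053 = 134456060/27159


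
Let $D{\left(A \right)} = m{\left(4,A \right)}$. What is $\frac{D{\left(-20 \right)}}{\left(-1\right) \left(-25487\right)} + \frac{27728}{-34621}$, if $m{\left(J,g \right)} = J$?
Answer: $- \frac{706565052}{882385427} \approx -0.80074$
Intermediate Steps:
$D{\left(A \right)} = 4$
$\frac{D{\left(-20 \right)}}{\left(-1\right) \left(-25487\right)} + \frac{27728}{-34621} = \frac{4}{\left(-1\right) \left(-25487\right)} + \frac{27728}{-34621} = \frac{4}{25487} + 27728 \left(- \frac{1}{34621}\right) = 4 \cdot \frac{1}{25487} - \frac{27728}{34621} = \frac{4}{25487} - \frac{27728}{34621} = - \frac{706565052}{882385427}$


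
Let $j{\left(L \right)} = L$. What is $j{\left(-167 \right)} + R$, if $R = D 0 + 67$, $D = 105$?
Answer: $-100$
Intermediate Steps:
$R = 67$ ($R = 105 \cdot 0 + 67 = 0 + 67 = 67$)
$j{\left(-167 \right)} + R = -167 + 67 = -100$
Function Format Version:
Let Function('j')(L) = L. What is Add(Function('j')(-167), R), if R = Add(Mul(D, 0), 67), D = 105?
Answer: -100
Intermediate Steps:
R = 67 (R = Add(Mul(105, 0), 67) = Add(0, 67) = 67)
Add(Function('j')(-167), R) = Add(-167, 67) = -100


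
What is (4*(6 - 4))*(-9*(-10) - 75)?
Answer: 120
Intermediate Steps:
(4*(6 - 4))*(-9*(-10) - 75) = (4*2)*(90 - 75) = 8*15 = 120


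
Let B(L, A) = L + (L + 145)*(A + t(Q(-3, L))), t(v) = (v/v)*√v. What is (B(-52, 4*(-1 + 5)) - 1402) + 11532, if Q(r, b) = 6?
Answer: 11566 + 93*√6 ≈ 11794.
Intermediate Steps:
t(v) = √v (t(v) = 1*√v = √v)
B(L, A) = L + (145 + L)*(A + √6) (B(L, A) = L + (L + 145)*(A + √6) = L + (145 + L)*(A + √6))
(B(-52, 4*(-1 + 5)) - 1402) + 11532 = ((-52 + 145*(4*(-1 + 5)) + 145*√6 + (4*(-1 + 5))*(-52) - 52*√6) - 1402) + 11532 = ((-52 + 145*(4*4) + 145*√6 + (4*4)*(-52) - 52*√6) - 1402) + 11532 = ((-52 + 145*16 + 145*√6 + 16*(-52) - 52*√6) - 1402) + 11532 = ((-52 + 2320 + 145*√6 - 832 - 52*√6) - 1402) + 11532 = ((1436 + 93*√6) - 1402) + 11532 = (34 + 93*√6) + 11532 = 11566 + 93*√6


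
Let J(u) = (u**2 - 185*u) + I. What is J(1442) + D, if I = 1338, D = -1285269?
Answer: 528663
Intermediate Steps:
J(u) = 1338 + u**2 - 185*u (J(u) = (u**2 - 185*u) + 1338 = 1338 + u**2 - 185*u)
J(1442) + D = (1338 + 1442**2 - 185*1442) - 1285269 = (1338 + 2079364 - 266770) - 1285269 = 1813932 - 1285269 = 528663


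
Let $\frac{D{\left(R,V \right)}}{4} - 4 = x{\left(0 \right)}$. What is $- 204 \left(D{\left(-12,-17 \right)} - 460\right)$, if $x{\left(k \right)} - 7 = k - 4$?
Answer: $88128$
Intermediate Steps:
$x{\left(k \right)} = 3 + k$ ($x{\left(k \right)} = 7 + \left(k - 4\right) = 7 + \left(-4 + k\right) = 3 + k$)
$D{\left(R,V \right)} = 28$ ($D{\left(R,V \right)} = 16 + 4 \left(3 + 0\right) = 16 + 4 \cdot 3 = 16 + 12 = 28$)
$- 204 \left(D{\left(-12,-17 \right)} - 460\right) = - 204 \left(28 - 460\right) = \left(-204\right) \left(-432\right) = 88128$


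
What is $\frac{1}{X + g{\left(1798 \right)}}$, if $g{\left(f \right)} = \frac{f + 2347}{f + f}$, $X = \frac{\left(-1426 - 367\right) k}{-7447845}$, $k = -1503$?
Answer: $\frac{8927483540}{7060177547} \approx 1.2645$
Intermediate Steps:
$X = - \frac{898293}{2482615}$ ($X = \frac{\left(-1426 - 367\right) \left(-1503\right)}{-7447845} = \left(-1793\right) \left(-1503\right) \left(- \frac{1}{7447845}\right) = 2694879 \left(- \frac{1}{7447845}\right) = - \frac{898293}{2482615} \approx -0.36183$)
$g{\left(f \right)} = \frac{2347 + f}{2 f}$
$\frac{1}{X + g{\left(1798 \right)}} = \frac{1}{- \frac{898293}{2482615} + \frac{2347 + 1798}{2 \cdot 1798}} = \frac{1}{- \frac{898293}{2482615} + \frac{1}{2} \cdot \frac{1}{1798} \cdot 4145} = \frac{1}{- \frac{898293}{2482615} + \frac{4145}{3596}} = \frac{1}{\frac{7060177547}{8927483540}} = \frac{8927483540}{7060177547}$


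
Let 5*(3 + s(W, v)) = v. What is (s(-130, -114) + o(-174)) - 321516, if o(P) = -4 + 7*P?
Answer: -1613819/5 ≈ -3.2276e+5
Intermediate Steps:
s(W, v) = -3 + v/5
(s(-130, -114) + o(-174)) - 321516 = ((-3 + (⅕)*(-114)) + (-4 + 7*(-174))) - 321516 = ((-3 - 114/5) + (-4 - 1218)) - 321516 = (-129/5 - 1222) - 321516 = -6239/5 - 321516 = -1613819/5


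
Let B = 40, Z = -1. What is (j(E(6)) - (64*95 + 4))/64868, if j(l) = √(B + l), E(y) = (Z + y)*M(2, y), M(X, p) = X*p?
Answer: -3037/32434 ≈ -0.093636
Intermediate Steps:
E(y) = 2*y*(-1 + y) (E(y) = (-1 + y)*(2*y) = 2*y*(-1 + y))
j(l) = √(40 + l)
(j(E(6)) - (64*95 + 4))/64868 = (√(40 + 2*6*(-1 + 6)) - (64*95 + 4))/64868 = (√(40 + 2*6*5) - (6080 + 4))*(1/64868) = (√(40 + 60) - 1*6084)*(1/64868) = (√100 - 6084)*(1/64868) = (10 - 6084)*(1/64868) = -6074*1/64868 = -3037/32434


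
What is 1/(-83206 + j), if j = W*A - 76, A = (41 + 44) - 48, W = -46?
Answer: -1/84984 ≈ -1.1767e-5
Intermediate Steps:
A = 37 (A = 85 - 48 = 37)
j = -1778 (j = -46*37 - 76 = -1702 - 76 = -1778)
1/(-83206 + j) = 1/(-83206 - 1778) = 1/(-84984) = -1/84984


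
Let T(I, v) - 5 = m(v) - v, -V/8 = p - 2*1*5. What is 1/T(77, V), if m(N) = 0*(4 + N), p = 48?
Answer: 1/309 ≈ 0.0032362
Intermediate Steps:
m(N) = 0
V = -304 (V = -8*(48 - 2*1*5) = -8*(48 - 2*5) = -8*(48 - 1*10) = -8*(48 - 10) = -8*38 = -304)
T(I, v) = 5 - v (T(I, v) = 5 + (0 - v) = 5 - v)
1/T(77, V) = 1/(5 - 1*(-304)) = 1/(5 + 304) = 1/309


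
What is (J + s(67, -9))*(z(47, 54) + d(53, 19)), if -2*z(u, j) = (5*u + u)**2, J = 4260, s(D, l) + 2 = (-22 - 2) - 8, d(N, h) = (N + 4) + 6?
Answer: -167767974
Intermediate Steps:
d(N, h) = 10 + N (d(N, h) = (4 + N) + 6 = 10 + N)
s(D, l) = -34 (s(D, l) = -2 + ((-22 - 2) - 8) = -2 + (-24 - 8) = -2 - 32 = -34)
z(u, j) = -18*u**2 (z(u, j) = -(5*u + u)**2/2 = -36*u**2/2 = -18*u**2)
(J + s(67, -9))*(z(47, 54) + d(53, 19)) = (4260 - 34)*(-18*47**2 + (10 + 53)) = 4226*(-18*2209 + 63) = 4226*(-39762 + 63) = 4226*(-39699) = -167767974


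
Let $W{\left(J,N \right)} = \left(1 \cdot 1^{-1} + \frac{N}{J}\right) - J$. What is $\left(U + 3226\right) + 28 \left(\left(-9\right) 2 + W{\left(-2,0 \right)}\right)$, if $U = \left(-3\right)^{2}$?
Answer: $2815$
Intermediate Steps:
$U = 9$
$W{\left(J,N \right)} = 1 - J + \frac{N}{J}$ ($W{\left(J,N \right)} = \left(1 \cdot 1 + \frac{N}{J}\right) - J = \left(1 + \frac{N}{J}\right) - J = 1 - J + \frac{N}{J}$)
$\left(U + 3226\right) + 28 \left(\left(-9\right) 2 + W{\left(-2,0 \right)}\right) = \left(9 + 3226\right) + 28 \left(\left(-9\right) 2 + \left(1 - -2 + \frac{0}{-2}\right)\right) = 3235 + 28 \left(-18 + \left(1 + 2 + 0 \left(- \frac{1}{2}\right)\right)\right) = 3235 + 28 \left(-18 + \left(1 + 2 + 0\right)\right) = 3235 + 28 \left(-18 + 3\right) = 3235 + 28 \left(-15\right) = 3235 - 420 = 2815$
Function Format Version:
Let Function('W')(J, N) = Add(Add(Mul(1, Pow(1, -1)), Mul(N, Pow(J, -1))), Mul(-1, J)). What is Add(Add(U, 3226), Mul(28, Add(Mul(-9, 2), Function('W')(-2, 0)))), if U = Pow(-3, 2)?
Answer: 2815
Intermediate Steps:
U = 9
Function('W')(J, N) = Add(1, Mul(-1, J), Mul(N, Pow(J, -1))) (Function('W')(J, N) = Add(Add(Mul(1, 1), Mul(N, Pow(J, -1))), Mul(-1, J)) = Add(Add(1, Mul(N, Pow(J, -1))), Mul(-1, J)) = Add(1, Mul(-1, J), Mul(N, Pow(J, -1))))
Add(Add(U, 3226), Mul(28, Add(Mul(-9, 2), Function('W')(-2, 0)))) = Add(Add(9, 3226), Mul(28, Add(Mul(-9, 2), Add(1, Mul(-1, -2), Mul(0, Pow(-2, -1)))))) = Add(3235, Mul(28, Add(-18, Add(1, 2, Mul(0, Rational(-1, 2)))))) = Add(3235, Mul(28, Add(-18, Add(1, 2, 0)))) = Add(3235, Mul(28, Add(-18, 3))) = Add(3235, Mul(28, -15)) = Add(3235, -420) = 2815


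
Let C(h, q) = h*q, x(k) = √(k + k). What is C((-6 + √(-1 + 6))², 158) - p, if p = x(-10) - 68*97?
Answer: 13074 - 2*√5*(948 + I) ≈ 8834.4 - 4.4721*I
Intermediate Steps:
x(k) = √2*√k (x(k) = √(2*k) = √2*√k)
p = -6596 + 2*I*√5 (p = √2*√(-10) - 68*97 = √2*(I*√10) - 6596 = 2*I*√5 - 6596 = -6596 + 2*I*√5 ≈ -6596.0 + 4.4721*I)
C((-6 + √(-1 + 6))², 158) - p = (-6 + √(-1 + 6))²*158 - (-6596 + 2*I*√5) = (-6 + √5)²*158 + (6596 - 2*I*√5) = 158*(-6 + √5)² + (6596 - 2*I*√5) = 6596 + 158*(-6 + √5)² - 2*I*√5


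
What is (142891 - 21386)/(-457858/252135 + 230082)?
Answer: 30635663175/58011267212 ≈ 0.52810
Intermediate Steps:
(142891 - 21386)/(-457858/252135 + 230082) = 121505/(-457858*1/252135 + 230082) = 121505/(-457858/252135 + 230082) = 121505/(58011267212/252135) = 121505*(252135/58011267212) = 30635663175/58011267212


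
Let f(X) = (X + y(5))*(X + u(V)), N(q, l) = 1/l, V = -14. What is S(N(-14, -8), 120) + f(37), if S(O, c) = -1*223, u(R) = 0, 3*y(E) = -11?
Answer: 3031/3 ≈ 1010.3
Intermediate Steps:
y(E) = -11/3 (y(E) = (⅓)*(-11) = -11/3)
S(O, c) = -223
f(X) = X*(-11/3 + X) (f(X) = (X - 11/3)*(X + 0) = (-11/3 + X)*X = X*(-11/3 + X))
S(N(-14, -8), 120) + f(37) = -223 + (⅓)*37*(-11 + 3*37) = -223 + (⅓)*37*(-11 + 111) = -223 + (⅓)*37*100 = -223 + 3700/3 = 3031/3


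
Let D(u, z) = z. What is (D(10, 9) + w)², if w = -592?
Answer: 339889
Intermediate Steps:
(D(10, 9) + w)² = (9 - 592)² = (-583)² = 339889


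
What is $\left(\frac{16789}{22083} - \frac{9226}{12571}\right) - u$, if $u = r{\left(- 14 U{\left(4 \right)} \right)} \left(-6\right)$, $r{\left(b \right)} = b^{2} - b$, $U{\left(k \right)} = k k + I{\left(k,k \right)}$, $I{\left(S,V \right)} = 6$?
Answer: $\frac{158521570092337}{277605393} \approx 5.7103 \cdot 10^{5}$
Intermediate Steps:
$U{\left(k \right)} = 6 + k^{2}$ ($U{\left(k \right)} = k k + 6 = k^{2} + 6 = 6 + k^{2}$)
$u = -571032$ ($u = - 14 \left(6 + 4^{2}\right) \left(-1 - 14 \left(6 + 4^{2}\right)\right) \left(-6\right) = - 14 \left(6 + 16\right) \left(-1 - 14 \left(6 + 16\right)\right) \left(-6\right) = \left(-14\right) 22 \left(-1 - 308\right) \left(-6\right) = - 308 \left(-1 - 308\right) \left(-6\right) = \left(-308\right) \left(-309\right) \left(-6\right) = 95172 \left(-6\right) = -571032$)
$\left(\frac{16789}{22083} - \frac{9226}{12571}\right) - u = \left(\frac{16789}{22083} - \frac{9226}{12571}\right) - -571032 = \left(16789 \cdot \frac{1}{22083} - \frac{9226}{12571}\right) + 571032 = \left(\frac{16789}{22083} - \frac{9226}{12571}\right) + 571032 = \frac{7316761}{277605393} + 571032 = \frac{158521570092337}{277605393}$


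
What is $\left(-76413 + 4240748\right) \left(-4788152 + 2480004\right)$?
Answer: $-9611901501580$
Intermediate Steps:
$\left(-76413 + 4240748\right) \left(-4788152 + 2480004\right) = 4164335 \left(-2308148\right) = -9611901501580$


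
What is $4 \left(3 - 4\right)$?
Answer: $-4$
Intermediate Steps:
$4 \left(3 - 4\right) = 4 \left(-1\right) = -4$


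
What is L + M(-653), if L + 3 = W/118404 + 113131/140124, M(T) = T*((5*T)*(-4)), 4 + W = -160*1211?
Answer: -1310121875442735/153622612 ≈ -8.5282e+6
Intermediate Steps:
W = -193764 (W = -4 - 160*1211 = -4 - 193760 = -193764)
M(T) = -20*T² (M(T) = T*(-20*T) = -20*T²)
L = -588236575/153622612 (L = -3 + (-193764/118404 + 113131/140124) = -3 + (-193764*1/118404 + 113131*(1/140124)) = -3 + (-16147/9867 + 113131/140124) = -3 - 127368739/153622612 = -588236575/153622612 ≈ -3.8291)
L + M(-653) = -588236575/153622612 - 20*(-653)² = -588236575/153622612 - 20*426409 = -588236575/153622612 - 8528180 = -1310121875442735/153622612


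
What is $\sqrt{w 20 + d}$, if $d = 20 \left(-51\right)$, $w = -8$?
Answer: $2 i \sqrt{295} \approx 34.351 i$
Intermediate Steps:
$d = -1020$
$\sqrt{w 20 + d} = \sqrt{\left(-8\right) 20 - 1020} = \sqrt{-160 - 1020} = \sqrt{-1180} = 2 i \sqrt{295}$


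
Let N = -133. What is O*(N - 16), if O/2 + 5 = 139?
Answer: -39932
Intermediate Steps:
O = 268 (O = -10 + 2*139 = -10 + 278 = 268)
O*(N - 16) = 268*(-133 - 16) = 268*(-149) = -39932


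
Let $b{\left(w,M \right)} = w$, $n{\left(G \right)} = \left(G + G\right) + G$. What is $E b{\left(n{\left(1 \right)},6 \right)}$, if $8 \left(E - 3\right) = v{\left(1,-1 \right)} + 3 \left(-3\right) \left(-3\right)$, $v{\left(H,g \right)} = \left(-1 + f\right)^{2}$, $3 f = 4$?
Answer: $\frac{115}{6} \approx 19.167$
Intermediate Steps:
$f = \frac{4}{3}$ ($f = \frac{1}{3} \cdot 4 = \frac{4}{3} \approx 1.3333$)
$n{\left(G \right)} = 3 G$ ($n{\left(G \right)} = 2 G + G = 3 G$)
$v{\left(H,g \right)} = \frac{1}{9}$ ($v{\left(H,g \right)} = \left(-1 + \frac{4}{3}\right)^{2} = \left(\frac{1}{3}\right)^{2} = \frac{1}{9}$)
$E = \frac{115}{18}$ ($E = 3 + \frac{\frac{1}{9} + 3 \left(-3\right) \left(-3\right)}{8} = 3 + \frac{\frac{1}{9} - -27}{8} = 3 + \frac{\frac{1}{9} + 27}{8} = 3 + \frac{1}{8} \cdot \frac{244}{9} = 3 + \frac{61}{18} = \frac{115}{18} \approx 6.3889$)
$E b{\left(n{\left(1 \right)},6 \right)} = \frac{115 \cdot 3 \cdot 1}{18} = \frac{115}{18} \cdot 3 = \frac{115}{6}$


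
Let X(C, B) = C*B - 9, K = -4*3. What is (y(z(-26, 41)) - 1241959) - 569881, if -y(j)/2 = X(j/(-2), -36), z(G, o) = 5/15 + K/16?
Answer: -1811807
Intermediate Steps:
K = -12
X(C, B) = -9 + B*C (X(C, B) = B*C - 9 = -9 + B*C)
z(G, o) = -5/12 (z(G, o) = 5/15 - 12/16 = 5*(1/15) - 12*1/16 = 1/3 - 3/4 = -5/12)
y(j) = 18 - 36*j (y(j) = -2*(-9 - 36*j/(-2)) = -2*(-9 - 36*j*(-1)/2) = -2*(-9 - (-18)*j) = -2*(-9 + 18*j) = 18 - 36*j)
(y(z(-26, 41)) - 1241959) - 569881 = ((18 - 36*(-5/12)) - 1241959) - 569881 = ((18 + 15) - 1241959) - 569881 = (33 - 1241959) - 569881 = -1241926 - 569881 = -1811807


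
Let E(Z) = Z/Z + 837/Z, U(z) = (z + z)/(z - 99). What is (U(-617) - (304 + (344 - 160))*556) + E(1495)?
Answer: -145215701609/535210 ≈ -2.7132e+5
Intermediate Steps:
U(z) = 2*z/(-99 + z) (U(z) = (2*z)/(-99 + z) = 2*z/(-99 + z))
E(Z) = 1 + 837/Z
(U(-617) - (304 + (344 - 160))*556) + E(1495) = (2*(-617)/(-99 - 617) - (304 + (344 - 160))*556) + (837 + 1495)/1495 = (2*(-617)/(-716) - (304 + 184)*556) + (1/1495)*2332 = (2*(-617)*(-1/716) - 488*556) + 2332/1495 = (617/358 - 1*271328) + 2332/1495 = (617/358 - 271328) + 2332/1495 = -97134807/358 + 2332/1495 = -145215701609/535210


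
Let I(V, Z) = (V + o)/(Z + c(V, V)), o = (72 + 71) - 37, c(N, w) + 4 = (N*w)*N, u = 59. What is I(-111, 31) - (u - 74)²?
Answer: -307710895/1367604 ≈ -225.00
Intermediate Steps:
c(N, w) = -4 + w*N² (c(N, w) = -4 + (N*w)*N = -4 + w*N²)
o = 106 (o = 143 - 37 = 106)
I(V, Z) = (106 + V)/(-4 + Z + V³) (I(V, Z) = (V + 106)/(Z + (-4 + V*V²)) = (106 + V)/(Z + (-4 + V³)) = (106 + V)/(-4 + Z + V³))
I(-111, 31) - (u - 74)² = (106 - 111)/(-4 + 31 + (-111)³) - (59 - 74)² = -5/(-4 + 31 - 1367631) - 1*(-15)² = -5/(-1367604) - 1*225 = -1/1367604*(-5) - 225 = 5/1367604 - 225 = -307710895/1367604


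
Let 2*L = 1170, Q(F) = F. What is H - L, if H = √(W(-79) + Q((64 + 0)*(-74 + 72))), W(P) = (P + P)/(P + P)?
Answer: -585 + I*√127 ≈ -585.0 + 11.269*I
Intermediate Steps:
W(P) = 1 (W(P) = (2*P)/((2*P)) = (2*P)*(1/(2*P)) = 1)
H = I*√127 (H = √(1 + (64 + 0)*(-74 + 72)) = √(1 + 64*(-2)) = √(1 - 128) = √(-127) = I*√127 ≈ 11.269*I)
L = 585 (L = (½)*1170 = 585)
H - L = I*√127 - 1*585 = I*√127 - 585 = -585 + I*√127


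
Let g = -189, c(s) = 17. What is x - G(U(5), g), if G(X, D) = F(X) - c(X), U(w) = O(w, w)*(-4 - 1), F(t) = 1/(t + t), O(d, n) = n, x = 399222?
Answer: 19961951/50 ≈ 3.9924e+5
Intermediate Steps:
F(t) = 1/(2*t)
U(w) = -5*w (U(w) = w*(-4 - 1) = w*(-5) = -5*w)
G(X, D) = -17 + 1/(2*X) (G(X, D) = 1/(2*X) - 1*17 = 1/(2*X) - 17 = -17 + 1/(2*X))
x - G(U(5), g) = 399222 - (-17 + 1/(2*((-5*5)))) = 399222 - (-17 + (1/2)/(-25)) = 399222 - (-17 + (1/2)*(-1/25)) = 399222 - (-17 - 1/50) = 399222 - 1*(-851/50) = 399222 + 851/50 = 19961951/50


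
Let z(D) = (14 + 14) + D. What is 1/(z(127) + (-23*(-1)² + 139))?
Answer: 1/271 ≈ 0.0036900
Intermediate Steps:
z(D) = 28 + D
1/(z(127) + (-23*(-1)² + 139)) = 1/((28 + 127) + (-23*(-1)² + 139)) = 1/(155 + (-23*1 + 139)) = 1/(155 + (-23 + 139)) = 1/(155 + 116) = 1/271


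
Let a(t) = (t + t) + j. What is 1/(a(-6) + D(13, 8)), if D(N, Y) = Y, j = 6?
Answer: ½ ≈ 0.50000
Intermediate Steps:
a(t) = 6 + 2*t (a(t) = (t + t) + 6 = 2*t + 6 = 6 + 2*t)
1/(a(-6) + D(13, 8)) = 1/((6 + 2*(-6)) + 8) = 1/((6 - 12) + 8) = 1/(-6 + 8) = 1/2 = ½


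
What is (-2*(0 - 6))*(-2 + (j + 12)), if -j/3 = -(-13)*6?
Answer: -2688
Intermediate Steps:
j = -234 (j = -(-39)*(-1*6) = -(-39)*(-6) = -3*78 = -234)
(-2*(0 - 6))*(-2 + (j + 12)) = (-2*(0 - 6))*(-2 + (-234 + 12)) = (-2*(-6))*(-2 - 222) = 12*(-224) = -2688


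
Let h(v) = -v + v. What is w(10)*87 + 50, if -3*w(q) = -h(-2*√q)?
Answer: 50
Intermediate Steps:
h(v) = 0
w(q) = 0 (w(q) = -(-1)*0/3 = -⅓*0 = 0)
w(10)*87 + 50 = 0*87 + 50 = 0 + 50 = 50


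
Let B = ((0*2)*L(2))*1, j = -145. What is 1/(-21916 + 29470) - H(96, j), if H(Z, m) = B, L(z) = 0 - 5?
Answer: 1/7554 ≈ 0.00013238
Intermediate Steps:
L(z) = -5
B = 0 (B = ((0*2)*(-5))*1 = (0*(-5))*1 = 0*1 = 0)
H(Z, m) = 0
1/(-21916 + 29470) - H(96, j) = 1/(-21916 + 29470) - 1*0 = 1/7554 + 0 = 1/7554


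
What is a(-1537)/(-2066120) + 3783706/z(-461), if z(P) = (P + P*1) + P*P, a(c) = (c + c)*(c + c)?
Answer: 1454522742149/109297231470 ≈ 13.308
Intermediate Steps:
a(c) = 4*c² (a(c) = (2*c)*(2*c) = 4*c²)
z(P) = P² + 2*P (z(P) = (P + P) + P² = 2*P + P² = P² + 2*P)
a(-1537)/(-2066120) + 3783706/z(-461) = (4*(-1537)²)/(-2066120) + 3783706/((-461*(2 - 461))) = (4*2362369)*(-1/2066120) + 3783706/((-461*(-459))) = 9449476*(-1/2066120) + 3783706/211599 = -2362369/516530 + 3783706*(1/211599) = -2362369/516530 + 3783706/211599 = 1454522742149/109297231470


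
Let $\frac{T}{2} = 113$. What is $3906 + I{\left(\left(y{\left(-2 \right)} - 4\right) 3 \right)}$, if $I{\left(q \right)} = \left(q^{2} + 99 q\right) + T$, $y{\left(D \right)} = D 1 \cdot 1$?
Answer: $2674$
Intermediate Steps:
$T = 226$ ($T = 2 \cdot 113 = 226$)
$y{\left(D \right)} = D$ ($y{\left(D \right)} = D 1 = D$)
$I{\left(q \right)} = 226 + q^{2} + 99 q$ ($I{\left(q \right)} = \left(q^{2} + 99 q\right) + 226 = 226 + q^{2} + 99 q$)
$3906 + I{\left(\left(y{\left(-2 \right)} - 4\right) 3 \right)} = 3906 + \left(226 + \left(\left(-2 - 4\right) 3\right)^{2} + 99 \left(-2 - 4\right) 3\right) = 3906 + \left(226 + \left(\left(-6\right) 3\right)^{2} + 99 \left(\left(-6\right) 3\right)\right) = 3906 + \left(226 + \left(-18\right)^{2} + 99 \left(-18\right)\right) = 3906 + \left(226 + 324 - 1782\right) = 3906 - 1232 = 2674$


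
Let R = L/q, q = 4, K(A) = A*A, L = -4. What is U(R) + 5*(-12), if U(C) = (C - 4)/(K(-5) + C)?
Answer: -1445/24 ≈ -60.208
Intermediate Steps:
K(A) = A²
R = -1 (R = -4/4 = (¼)*(-4) = -1)
U(C) = (-4 + C)/(25 + C) (U(C) = (C - 4)/((-5)² + C) = (-4 + C)/(25 + C))
U(R) + 5*(-12) = (-4 - 1)/(25 - 1) + 5*(-12) = -5/24 - 60 = -1445/24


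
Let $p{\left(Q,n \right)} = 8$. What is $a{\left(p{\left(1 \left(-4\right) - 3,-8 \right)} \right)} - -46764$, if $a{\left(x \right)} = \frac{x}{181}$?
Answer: $\frac{8464292}{181} \approx 46764.0$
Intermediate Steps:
$a{\left(x \right)} = \frac{x}{181}$ ($a{\left(x \right)} = x \frac{1}{181} = \frac{x}{181}$)
$a{\left(p{\left(1 \left(-4\right) - 3,-8 \right)} \right)} - -46764 = \frac{1}{181} \cdot 8 - -46764 = \frac{8}{181} + 46764 = \frac{8464292}{181}$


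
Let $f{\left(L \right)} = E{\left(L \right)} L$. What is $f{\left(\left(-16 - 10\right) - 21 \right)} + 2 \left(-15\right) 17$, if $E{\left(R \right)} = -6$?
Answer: $-228$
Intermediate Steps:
$f{\left(L \right)} = - 6 L$
$f{\left(\left(-16 - 10\right) - 21 \right)} + 2 \left(-15\right) 17 = - 6 \left(\left(-16 - 10\right) - 21\right) + 2 \left(-15\right) 17 = - 6 \left(-26 - 21\right) - 510 = \left(-6\right) \left(-47\right) - 510 = 282 - 510 = -228$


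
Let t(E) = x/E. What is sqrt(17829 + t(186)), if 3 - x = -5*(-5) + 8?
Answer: sqrt(17133514)/31 ≈ 133.52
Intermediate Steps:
x = -30 (x = 3 - (-5*(-5) + 8) = 3 - (25 + 8) = 3 - 1*33 = 3 - 33 = -30)
t(E) = -30/E
sqrt(17829 + t(186)) = sqrt(17829 - 30/186) = sqrt(17829 - 30*1/186) = sqrt(17829 - 5/31) = sqrt(552694/31) = sqrt(17133514)/31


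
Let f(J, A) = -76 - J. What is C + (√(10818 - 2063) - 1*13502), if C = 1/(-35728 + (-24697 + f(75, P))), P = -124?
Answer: -817897153/60576 + √8755 ≈ -13408.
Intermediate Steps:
C = -1/60576 (C = 1/(-35728 + (-24697 + (-76 - 1*75))) = 1/(-35728 + (-24697 + (-76 - 75))) = 1/(-35728 + (-24697 - 151)) = 1/(-35728 - 24848) = 1/(-60576) = -1/60576 ≈ -1.6508e-5)
C + (√(10818 - 2063) - 1*13502) = -1/60576 + (√(10818 - 2063) - 1*13502) = -1/60576 + (√8755 - 13502) = -1/60576 + (-13502 + √8755) = -817897153/60576 + √8755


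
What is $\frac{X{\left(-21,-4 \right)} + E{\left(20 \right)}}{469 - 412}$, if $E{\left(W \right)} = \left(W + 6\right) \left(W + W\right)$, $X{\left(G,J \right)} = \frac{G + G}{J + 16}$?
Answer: $\frac{691}{38} \approx 18.184$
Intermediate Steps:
$X{\left(G,J \right)} = \frac{2 G}{16 + J}$
$E{\left(W \right)} = 2 W \left(6 + W\right)$ ($E{\left(W \right)} = \left(6 + W\right) 2 W = 2 W \left(6 + W\right)$)
$\frac{X{\left(-21,-4 \right)} + E{\left(20 \right)}}{469 - 412} = \frac{2 \left(-21\right) \frac{1}{16 - 4} + 2 \cdot 20 \left(6 + 20\right)}{469 - 412} = \frac{2 \left(-21\right) \frac{1}{12} + 2 \cdot 20 \cdot 26}{469 - 412} = \frac{2 \left(-21\right) \frac{1}{12} + 1040}{469 - 412} = \frac{- \frac{7}{2} + 1040}{57} = \frac{2073}{2} \cdot \frac{1}{57} = \frac{691}{38}$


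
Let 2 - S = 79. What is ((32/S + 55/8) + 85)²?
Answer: 3174082921/379456 ≈ 8364.8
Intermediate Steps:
S = -77 (S = 2 - 1*79 = 2 - 79 = -77)
((32/S + 55/8) + 85)² = ((32/(-77) + 55/8) + 85)² = ((32*(-1/77) + 55*(⅛)) + 85)² = ((-32/77 + 55/8) + 85)² = (3979/616 + 85)² = (56339/616)² = 3174082921/379456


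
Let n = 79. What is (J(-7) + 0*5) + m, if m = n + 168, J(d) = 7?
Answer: 254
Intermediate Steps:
m = 247 (m = 79 + 168 = 247)
(J(-7) + 0*5) + m = (7 + 0*5) + 247 = (7 + 0) + 247 = 7 + 247 = 254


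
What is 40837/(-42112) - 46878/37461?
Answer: -1167973731/525852544 ≈ -2.2211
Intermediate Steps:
40837/(-42112) - 46878/37461 = 40837*(-1/42112) - 46878*1/37461 = -40837/42112 - 15626/12487 = -1167973731/525852544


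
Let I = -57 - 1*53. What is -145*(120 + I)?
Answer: -1450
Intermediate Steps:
I = -110 (I = -57 - 53 = -110)
-145*(120 + I) = -145*(120 - 110) = -145*10 = -1450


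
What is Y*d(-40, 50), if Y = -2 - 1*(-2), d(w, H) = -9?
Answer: 0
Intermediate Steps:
Y = 0 (Y = -2 + 2 = 0)
Y*d(-40, 50) = 0*(-9) = 0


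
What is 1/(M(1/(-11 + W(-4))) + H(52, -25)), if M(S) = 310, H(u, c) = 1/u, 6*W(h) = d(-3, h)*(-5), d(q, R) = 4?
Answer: 52/16121 ≈ 0.0032256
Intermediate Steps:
W(h) = -10/3 (W(h) = (4*(-5))/6 = (⅙)*(-20) = -10/3)
1/(M(1/(-11 + W(-4))) + H(52, -25)) = 1/(310 + 1/52) = 1/(16121/52) = 52/16121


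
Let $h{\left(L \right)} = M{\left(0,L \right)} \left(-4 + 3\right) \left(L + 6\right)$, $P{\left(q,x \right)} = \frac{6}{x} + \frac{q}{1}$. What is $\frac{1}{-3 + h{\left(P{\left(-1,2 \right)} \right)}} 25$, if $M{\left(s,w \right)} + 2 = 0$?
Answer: $\frac{25}{13} \approx 1.9231$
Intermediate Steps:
$M{\left(s,w \right)} = -2$ ($M{\left(s,w \right)} = -2 + 0 = -2$)
$P{\left(q,x \right)} = q + \frac{6}{x}$ ($P{\left(q,x \right)} = \frac{6}{x} + q 1 = \frac{6}{x} + q = q + \frac{6}{x}$)
$h{\left(L \right)} = 12 + 2 L$ ($h{\left(L \right)} = - 2 \left(-4 + 3\right) \left(L + 6\right) = - 2 \left(- (6 + L)\right) = - 2 \left(-6 - L\right) = 12 + 2 L$)
$\frac{1}{-3 + h{\left(P{\left(-1,2 \right)} \right)}} 25 = \frac{1}{-3 + \left(12 + 2 \left(-1 + \frac{6}{2}\right)\right)} 25 = \frac{1}{-3 + \left(12 + 2 \left(-1 + 6 \cdot \frac{1}{2}\right)\right)} 25 = \frac{1}{-3 + \left(12 + 2 \left(-1 + 3\right)\right)} 25 = \frac{1}{-3 + \left(12 + 2 \cdot 2\right)} 25 = \frac{1}{-3 + \left(12 + 4\right)} 25 = \frac{1}{-3 + 16} \cdot 25 = \frac{1}{13} \cdot 25 = \frac{25}{13}$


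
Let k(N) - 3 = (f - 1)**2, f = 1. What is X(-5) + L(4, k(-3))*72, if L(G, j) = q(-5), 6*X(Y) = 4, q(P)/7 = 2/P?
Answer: -3014/15 ≈ -200.93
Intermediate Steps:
q(P) = 14/P (q(P) = 7*(2/P) = 14/P)
X(Y) = 2/3 (X(Y) = (1/6)*4 = 2/3)
k(N) = 3 (k(N) = 3 + (1 - 1)**2 = 3 + 0**2 = 3 + 0 = 3)
L(G, j) = -14/5 (L(G, j) = 14/(-5) = 14*(-1/5) = -14/5)
X(-5) + L(4, k(-3))*72 = 2/3 - 14/5*72 = 2/3 - 1008/5 = -3014/15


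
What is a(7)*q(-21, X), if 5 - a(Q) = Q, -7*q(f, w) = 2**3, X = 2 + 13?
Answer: 16/7 ≈ 2.2857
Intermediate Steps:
X = 15
q(f, w) = -8/7 (q(f, w) = -1/7*2**3 = -1/7*8 = -8/7)
a(Q) = 5 - Q
a(7)*q(-21, X) = (5 - 1*7)*(-8/7) = (5 - 7)*(-8/7) = -2*(-8/7) = 16/7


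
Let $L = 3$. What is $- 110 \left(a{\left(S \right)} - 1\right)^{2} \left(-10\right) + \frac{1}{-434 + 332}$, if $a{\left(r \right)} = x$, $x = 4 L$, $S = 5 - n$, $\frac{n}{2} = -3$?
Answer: $\frac{13576199}{102} \approx 1.331 \cdot 10^{5}$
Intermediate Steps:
$n = -6$ ($n = 2 \left(-3\right) = -6$)
$S = 11$ ($S = 5 - -6 = 5 + 6 = 11$)
$x = 12$ ($x = 4 \cdot 3 = 12$)
$a{\left(r \right)} = 12$
$- 110 \left(a{\left(S \right)} - 1\right)^{2} \left(-10\right) + \frac{1}{-434 + 332} = - 110 \left(12 - 1\right)^{2} \left(-10\right) + \frac{1}{-434 + 332} = - 110 \cdot 11^{2} \left(-10\right) + \frac{1}{-102} = - 110 \cdot 121 \left(-10\right) - \frac{1}{102} = \left(-110\right) \left(-1210\right) - \frac{1}{102} = 133100 - \frac{1}{102} = \frac{13576199}{102}$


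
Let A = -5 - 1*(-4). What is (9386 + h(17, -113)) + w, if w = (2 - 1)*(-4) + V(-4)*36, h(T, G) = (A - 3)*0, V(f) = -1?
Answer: 9346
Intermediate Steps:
A = -1 (A = -5 + 4 = -1)
h(T, G) = 0 (h(T, G) = (-1 - 3)*0 = -4*0 = 0)
w = -40 (w = (2 - 1)*(-4) - 1*36 = 1*(-4) - 36 = -4 - 36 = -40)
(9386 + h(17, -113)) + w = (9386 + 0) - 40 = 9386 - 40 = 9346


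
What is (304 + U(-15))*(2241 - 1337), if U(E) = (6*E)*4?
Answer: -50624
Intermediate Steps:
U(E) = 24*E
(304 + U(-15))*(2241 - 1337) = (304 + 24*(-15))*(2241 - 1337) = (304 - 360)*904 = -56*904 = -50624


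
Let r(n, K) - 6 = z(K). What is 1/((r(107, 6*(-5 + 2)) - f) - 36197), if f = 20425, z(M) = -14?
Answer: -1/56630 ≈ -1.7658e-5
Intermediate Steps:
r(n, K) = -8 (r(n, K) = 6 - 14 = -8)
1/((r(107, 6*(-5 + 2)) - f) - 36197) = 1/((-8 - 1*20425) - 36197) = 1/((-8 - 20425) - 36197) = 1/(-20433 - 36197) = 1/(-56630) = -1/56630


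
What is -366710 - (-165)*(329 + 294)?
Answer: -263915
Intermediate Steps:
-366710 - (-165)*(329 + 294) = -366710 - (-165)*623 = -366710 - 1*(-102795) = -366710 + 102795 = -263915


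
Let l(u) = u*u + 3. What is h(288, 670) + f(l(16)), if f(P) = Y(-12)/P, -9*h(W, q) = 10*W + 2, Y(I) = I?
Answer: -746546/2331 ≈ -320.27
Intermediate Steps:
h(W, q) = -2/9 - 10*W/9 (h(W, q) = -(10*W + 2)/9 = -(2 + 10*W)/9 = -2/9 - 10*W/9)
l(u) = 3 + u**2 (l(u) = u**2 + 3 = 3 + u**2)
f(P) = -12/P
h(288, 670) + f(l(16)) = (-2/9 - 10/9*288) - 12/(3 + 16**2) = (-2/9 - 320) - 12/(3 + 256) = -2882/9 - 12/259 = -746546/2331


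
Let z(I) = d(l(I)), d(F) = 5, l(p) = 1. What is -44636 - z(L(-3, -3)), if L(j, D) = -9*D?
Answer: -44641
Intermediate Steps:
z(I) = 5
-44636 - z(L(-3, -3)) = -44636 - 1*5 = -44636 - 5 = -44641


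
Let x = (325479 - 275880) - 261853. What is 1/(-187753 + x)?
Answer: -1/400007 ≈ -2.5000e-6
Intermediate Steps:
x = -212254 (x = 49599 - 261853 = -212254)
1/(-187753 + x) = 1/(-187753 - 212254) = 1/(-400007) = -1/400007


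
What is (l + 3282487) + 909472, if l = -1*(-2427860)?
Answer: 6619819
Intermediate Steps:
l = 2427860
(l + 3282487) + 909472 = (2427860 + 3282487) + 909472 = 5710347 + 909472 = 6619819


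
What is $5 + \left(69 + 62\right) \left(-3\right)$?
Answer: $-388$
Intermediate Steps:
$5 + \left(69 + 62\right) \left(-3\right) = 5 + 131 \left(-3\right) = 5 - 393 = -388$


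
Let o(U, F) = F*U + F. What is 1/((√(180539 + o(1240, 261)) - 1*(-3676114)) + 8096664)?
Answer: 5886389/69299150666422 - √126110/69299150666422 ≈ 8.4937e-8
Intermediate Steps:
o(U, F) = F + F*U
1/((√(180539 + o(1240, 261)) - 1*(-3676114)) + 8096664) = 1/((√(180539 + 261*(1 + 1240)) - 1*(-3676114)) + 8096664) = 1/((√(180539 + 261*1241) + 3676114) + 8096664) = 1/((√(180539 + 323901) + 3676114) + 8096664) = 1/((√504440 + 3676114) + 8096664) = 1/((2*√126110 + 3676114) + 8096664) = 1/((3676114 + 2*√126110) + 8096664) = 1/(11772778 + 2*√126110)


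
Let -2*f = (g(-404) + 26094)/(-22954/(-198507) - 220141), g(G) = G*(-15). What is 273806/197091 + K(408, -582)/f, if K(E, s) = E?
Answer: 390543092892513962/69888403757061 ≈ 5588.1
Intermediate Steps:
g(G) = -15*G
f = 3191397039/43699506533 (f = -(-15*(-404) + 26094)/(2*(-22954/(-198507) - 220141)) = -(6060 + 26094)/(2*(-22954*(-1/198507) - 220141)) = -16077/(22954/198507 - 220141) = -16077/(-43699506533/198507) = -16077*(-198507)/43699506533 = -½*(-6382794078/43699506533) = 3191397039/43699506533 ≈ 0.073030)
273806/197091 + K(408, -582)/f = 273806/197091 + 408/(3191397039/43699506533) = 273806*(1/197091) + 408*(43699506533/3191397039) = 273806/197091 + 5943132888488/1063799013 = 390543092892513962/69888403757061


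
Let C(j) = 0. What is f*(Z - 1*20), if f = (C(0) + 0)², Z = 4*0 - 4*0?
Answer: 0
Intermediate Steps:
Z = 0 (Z = 0 + 0 = 0)
f = 0 (f = (0 + 0)² = 0² = 0)
f*(Z - 1*20) = 0*(0 - 1*20) = 0*(0 - 20) = 0*(-20) = 0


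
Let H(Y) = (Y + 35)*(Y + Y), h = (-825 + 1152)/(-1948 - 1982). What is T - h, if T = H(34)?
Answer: 6146629/1310 ≈ 4692.1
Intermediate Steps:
h = -109/1310 (h = 327/(-3930) = 327*(-1/3930) = -109/1310 ≈ -0.083206)
H(Y) = 2*Y*(35 + Y) (H(Y) = (35 + Y)*(2*Y) = 2*Y*(35 + Y))
T = 4692 (T = 2*34*(35 + 34) = 2*34*69 = 4692)
T - h = 4692 - 1*(-109/1310) = 4692 + 109/1310 = 6146629/1310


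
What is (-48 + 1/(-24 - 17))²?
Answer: 3876961/1681 ≈ 2306.3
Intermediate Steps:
(-48 + 1/(-24 - 17))² = (-48 + 1/(-41))² = (-48 - 1/41)² = (-1969/41)² = 3876961/1681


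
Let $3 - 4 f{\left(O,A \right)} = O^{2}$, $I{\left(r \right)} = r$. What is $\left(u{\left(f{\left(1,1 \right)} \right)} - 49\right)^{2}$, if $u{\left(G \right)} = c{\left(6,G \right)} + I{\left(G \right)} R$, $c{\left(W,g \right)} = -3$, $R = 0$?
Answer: $2704$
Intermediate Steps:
$f{\left(O,A \right)} = \frac{3}{4} - \frac{O^{2}}{4}$
$u{\left(G \right)} = -3$ ($u{\left(G \right)} = -3 + G 0 = -3 + 0 = -3$)
$\left(u{\left(f{\left(1,1 \right)} \right)} - 49\right)^{2} = \left(-3 - 49\right)^{2} = \left(-52\right)^{2} = 2704$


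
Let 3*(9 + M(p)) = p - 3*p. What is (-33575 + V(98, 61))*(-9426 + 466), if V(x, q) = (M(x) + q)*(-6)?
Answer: 300115200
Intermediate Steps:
M(p) = -9 - 2*p/3 (M(p) = -9 + (p - 3*p)/3 = -9 + (-2*p)/3 = -9 - 2*p/3)
V(x, q) = 54 - 6*q + 4*x (V(x, q) = ((-9 - 2*x/3) + q)*(-6) = (-9 + q - 2*x/3)*(-6) = 54 - 6*q + 4*x)
(-33575 + V(98, 61))*(-9426 + 466) = (-33575 + (54 - 6*61 + 4*98))*(-9426 + 466) = (-33575 + (54 - 366 + 392))*(-8960) = (-33575 + 80)*(-8960) = -33495*(-8960) = 300115200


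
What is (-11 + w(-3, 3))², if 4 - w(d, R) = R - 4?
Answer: 36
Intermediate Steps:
w(d, R) = 8 - R (w(d, R) = 4 - (R - 4) = 4 - (-4 + R) = 4 + (4 - R) = 8 - R)
(-11 + w(-3, 3))² = (-11 + (8 - 1*3))² = (-11 + (8 - 3))² = (-11 + 5)² = (-6)² = 36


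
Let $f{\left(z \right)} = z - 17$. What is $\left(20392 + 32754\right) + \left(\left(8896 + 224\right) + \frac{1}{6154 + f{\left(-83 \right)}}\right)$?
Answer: $\frac{376958365}{6054} \approx 62266.0$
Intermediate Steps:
$f{\left(z \right)} = -17 + z$ ($f{\left(z \right)} = z - 17 = -17 + z$)
$\left(20392 + 32754\right) + \left(\left(8896 + 224\right) + \frac{1}{6154 + f{\left(-83 \right)}}\right) = \left(20392 + 32754\right) + \left(\left(8896 + 224\right) + \frac{1}{6154 - 100}\right) = 53146 + \left(9120 + \frac{1}{6154 - 100}\right) = 53146 + \left(9120 + \frac{1}{6054}\right) = 53146 + \frac{55212481}{6054} = \frac{376958365}{6054}$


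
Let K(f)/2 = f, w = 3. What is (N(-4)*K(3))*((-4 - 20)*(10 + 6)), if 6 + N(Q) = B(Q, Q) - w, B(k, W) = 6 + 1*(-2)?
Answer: 11520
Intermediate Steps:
K(f) = 2*f
B(k, W) = 4 (B(k, W) = 6 - 2 = 4)
N(Q) = -5 (N(Q) = -6 + (4 - 1*3) = -6 + (4 - 3) = -6 + 1 = -5)
(N(-4)*K(3))*((-4 - 20)*(10 + 6)) = (-10*3)*((-4 - 20)*(10 + 6)) = (-5*6)*(-24*16) = -30*(-384) = 11520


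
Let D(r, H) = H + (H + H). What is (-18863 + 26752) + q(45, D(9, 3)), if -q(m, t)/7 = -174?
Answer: 9107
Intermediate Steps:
D(r, H) = 3*H (D(r, H) = H + 2*H = 3*H)
q(m, t) = 1218 (q(m, t) = -7*(-174) = 1218)
(-18863 + 26752) + q(45, D(9, 3)) = (-18863 + 26752) + 1218 = 7889 + 1218 = 9107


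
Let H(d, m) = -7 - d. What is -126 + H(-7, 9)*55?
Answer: -126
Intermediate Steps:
-126 + H(-7, 9)*55 = -126 + (-7 - 1*(-7))*55 = -126 + (-7 + 7)*55 = -126 + 0*55 = -126 + 0 = -126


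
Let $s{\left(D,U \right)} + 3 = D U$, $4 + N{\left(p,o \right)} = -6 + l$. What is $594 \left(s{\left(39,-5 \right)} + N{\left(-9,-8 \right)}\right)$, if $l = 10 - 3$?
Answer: $-119394$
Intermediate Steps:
$l = 7$
$N{\left(p,o \right)} = -3$ ($N{\left(p,o \right)} = -4 + \left(-6 + 7\right) = -4 + 1 = -3$)
$s{\left(D,U \right)} = -3 + D U$
$594 \left(s{\left(39,-5 \right)} + N{\left(-9,-8 \right)}\right) = 594 \left(\left(-3 + 39 \left(-5\right)\right) - 3\right) = 594 \left(\left(-3 - 195\right) - 3\right) = 594 \left(-198 - 3\right) = 594 \left(-201\right) = -119394$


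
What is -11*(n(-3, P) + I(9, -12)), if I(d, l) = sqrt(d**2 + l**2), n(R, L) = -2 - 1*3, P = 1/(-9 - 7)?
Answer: -110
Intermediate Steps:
P = -1/16 (P = 1/(-16) = -1/16 ≈ -0.062500)
n(R, L) = -5 (n(R, L) = -2 - 3 = -5)
-11*(n(-3, P) + I(9, -12)) = -11*(-5 + sqrt(9**2 + (-12)**2)) = -11*(-5 + sqrt(81 + 144)) = -11*(-5 + sqrt(225)) = -11*(-5 + 15) = -11*10 = -110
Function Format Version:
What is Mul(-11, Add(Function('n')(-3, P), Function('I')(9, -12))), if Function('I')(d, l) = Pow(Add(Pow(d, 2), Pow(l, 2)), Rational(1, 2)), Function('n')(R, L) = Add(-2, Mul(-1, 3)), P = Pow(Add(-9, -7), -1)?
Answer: -110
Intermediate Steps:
P = Rational(-1, 16) (P = Pow(-16, -1) = Rational(-1, 16) ≈ -0.062500)
Function('n')(R, L) = -5 (Function('n')(R, L) = Add(-2, -3) = -5)
Mul(-11, Add(Function('n')(-3, P), Function('I')(9, -12))) = Mul(-11, Add(-5, Pow(Add(Pow(9, 2), Pow(-12, 2)), Rational(1, 2)))) = Mul(-11, Add(-5, Pow(Add(81, 144), Rational(1, 2)))) = Mul(-11, Add(-5, Pow(225, Rational(1, 2)))) = Mul(-11, Add(-5, 15)) = Mul(-11, 10) = -110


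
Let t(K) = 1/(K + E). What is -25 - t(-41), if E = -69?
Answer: -2749/110 ≈ -24.991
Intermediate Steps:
t(K) = 1/(-69 + K) (t(K) = 1/(K - 69) = 1/(-69 + K))
-25 - t(-41) = -25 - 1/(-69 - 41) = -25 - 1/(-110) = -25 - 1*(-1/110) = -25 + 1/110 = -2749/110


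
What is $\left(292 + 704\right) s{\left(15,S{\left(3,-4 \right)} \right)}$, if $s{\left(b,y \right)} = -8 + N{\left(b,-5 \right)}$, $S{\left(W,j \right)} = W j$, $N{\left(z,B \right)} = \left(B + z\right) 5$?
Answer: $41832$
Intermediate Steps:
$N{\left(z,B \right)} = 5 B + 5 z$
$s{\left(b,y \right)} = -33 + 5 b$ ($s{\left(b,y \right)} = -8 + \left(5 \left(-5\right) + 5 b\right) = -8 + \left(-25 + 5 b\right) = -33 + 5 b$)
$\left(292 + 704\right) s{\left(15,S{\left(3,-4 \right)} \right)} = \left(292 + 704\right) \left(-33 + 5 \cdot 15\right) = 996 \left(-33 + 75\right) = 996 \cdot 42 = 41832$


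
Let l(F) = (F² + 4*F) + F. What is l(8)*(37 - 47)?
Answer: -1040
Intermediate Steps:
l(F) = F² + 5*F
l(8)*(37 - 47) = (8*(5 + 8))*(37 - 47) = (8*13)*(-10) = 104*(-10) = -1040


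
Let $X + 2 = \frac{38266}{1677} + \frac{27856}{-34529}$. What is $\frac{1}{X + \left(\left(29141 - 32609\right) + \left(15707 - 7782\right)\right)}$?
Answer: $\frac{1346631}{6028882319} \approx 0.00022336$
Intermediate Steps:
$X = \frac{26947952}{1346631}$ ($X = -2 + \left(\frac{38266}{1677} + \frac{27856}{-34529}\right) = -2 + \left(38266 \cdot \frac{1}{1677} + 27856 \left(- \frac{1}{34529}\right)\right) = -2 + \left(\frac{38266}{1677} - \frac{27856}{34529}\right) = -2 + \frac{29641214}{1346631} = \frac{26947952}{1346631} \approx 20.011$)
$\frac{1}{X + \left(\left(29141 - 32609\right) + \left(15707 - 7782\right)\right)} = \frac{1}{\frac{26947952}{1346631} + \left(\left(29141 - 32609\right) + \left(15707 - 7782\right)\right)} = \frac{1}{\frac{26947952}{1346631} + \left(-3468 + 7925\right)} = \frac{1}{\frac{26947952}{1346631} + 4457} = \frac{1}{\frac{6028882319}{1346631}} = \frac{1346631}{6028882319}$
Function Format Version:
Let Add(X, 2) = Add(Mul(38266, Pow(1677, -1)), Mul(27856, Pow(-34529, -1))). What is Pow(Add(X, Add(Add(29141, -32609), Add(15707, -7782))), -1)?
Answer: Rational(1346631, 6028882319) ≈ 0.00022336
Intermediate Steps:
X = Rational(26947952, 1346631) (X = Add(-2, Add(Mul(38266, Pow(1677, -1)), Mul(27856, Pow(-34529, -1)))) = Add(-2, Add(Mul(38266, Rational(1, 1677)), Mul(27856, Rational(-1, 34529)))) = Add(-2, Add(Rational(38266, 1677), Rational(-27856, 34529))) = Add(-2, Rational(29641214, 1346631)) = Rational(26947952, 1346631) ≈ 20.011)
Pow(Add(X, Add(Add(29141, -32609), Add(15707, -7782))), -1) = Pow(Add(Rational(26947952, 1346631), Add(Add(29141, -32609), Add(15707, -7782))), -1) = Pow(Add(Rational(26947952, 1346631), Add(-3468, 7925)), -1) = Pow(Add(Rational(26947952, 1346631), 4457), -1) = Pow(Rational(6028882319, 1346631), -1) = Rational(1346631, 6028882319)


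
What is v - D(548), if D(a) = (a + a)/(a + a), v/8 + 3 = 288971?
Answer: 2311743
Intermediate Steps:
v = 2311744 (v = -24 + 8*288971 = -24 + 2311768 = 2311744)
D(a) = 1 (D(a) = (2*a)/((2*a)) = (2*a)*(1/(2*a)) = 1)
v - D(548) = 2311744 - 1*1 = 2311744 - 1 = 2311743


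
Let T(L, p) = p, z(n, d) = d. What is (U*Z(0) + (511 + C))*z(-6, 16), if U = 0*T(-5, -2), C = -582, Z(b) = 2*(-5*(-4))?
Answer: -1136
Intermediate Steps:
Z(b) = 40 (Z(b) = 2*20 = 40)
U = 0 (U = 0*(-2) = 0)
(U*Z(0) + (511 + C))*z(-6, 16) = (0*40 + (511 - 582))*16 = (0 - 71)*16 = -71*16 = -1136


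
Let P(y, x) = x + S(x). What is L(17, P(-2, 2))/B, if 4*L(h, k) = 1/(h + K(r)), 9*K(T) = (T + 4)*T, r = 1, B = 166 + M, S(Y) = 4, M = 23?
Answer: 1/13272 ≈ 7.5347e-5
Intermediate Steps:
B = 189 (B = 166 + 23 = 189)
P(y, x) = 4 + x (P(y, x) = x + 4 = 4 + x)
K(T) = T*(4 + T)/9 (K(T) = ((T + 4)*T)/9 = ((4 + T)*T)/9 = (T*(4 + T))/9 = T*(4 + T)/9)
L(h, k) = 1/(4*(5/9 + h)) (L(h, k) = 1/(4*(h + (⅑)*1*(4 + 1))) = 1/(4*(h + (⅑)*1*5)) = 1/(4*(h + 5/9)) = 1/(4*(5/9 + h)))
L(17, P(-2, 2))/B = (9/(4*(5 + 9*17)))/189 = (9/(4*(5 + 153)))*(1/189) = ((9/4)/158)*(1/189) = ((9/4)*(1/158))*(1/189) = (9/632)*(1/189) = 1/13272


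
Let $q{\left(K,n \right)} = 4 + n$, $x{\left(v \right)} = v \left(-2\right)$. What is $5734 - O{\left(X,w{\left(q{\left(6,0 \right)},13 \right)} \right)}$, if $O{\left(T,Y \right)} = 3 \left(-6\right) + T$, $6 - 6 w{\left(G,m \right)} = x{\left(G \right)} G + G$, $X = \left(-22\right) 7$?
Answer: $5906$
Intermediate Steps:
$X = -154$
$x{\left(v \right)} = - 2 v$
$w{\left(G,m \right)} = 1 - \frac{G}{6} + \frac{G^{2}}{3}$ ($w{\left(G,m \right)} = 1 - \frac{- 2 G G + G}{6} = 1 - \frac{- 2 G^{2} + G}{6} = 1 - \frac{G - 2 G^{2}}{6} = 1 + \left(- \frac{G}{6} + \frac{G^{2}}{3}\right) = 1 - \frac{G}{6} + \frac{G^{2}}{3}$)
$O{\left(T,Y \right)} = -18 + T$
$5734 - O{\left(X,w{\left(q{\left(6,0 \right)},13 \right)} \right)} = 5734 - \left(-18 - 154\right) = 5734 - -172 = 5734 + 172 = 5906$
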